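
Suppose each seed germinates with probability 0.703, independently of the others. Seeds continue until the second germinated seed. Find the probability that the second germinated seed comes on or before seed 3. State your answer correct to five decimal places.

Finishing within 3 seeds ⇔ at least 2 successes in the first 3. With X ~ Binomial(3, 0.703), P(Y ≤ 3) = 1 − P(X ≤ 1).
  k=0: C(3,0)·0.703^0·0.297^3 = 0.0261981
  k=1: C(3,1)·0.703^1·0.297^2 = 0.1860328
1 − 0.2122309 = 0.7877691

0.78777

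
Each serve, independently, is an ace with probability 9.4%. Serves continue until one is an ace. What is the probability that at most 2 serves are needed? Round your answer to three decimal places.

0.179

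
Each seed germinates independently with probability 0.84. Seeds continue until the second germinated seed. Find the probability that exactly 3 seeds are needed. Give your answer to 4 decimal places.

Y = trial on which the second success occurs; negative binomial, r=2, p=0.84.
P(Y=3) = C(2,1) · p^2 · (1−p)^1
= 2 · 0.7056 · 0.16 = 0.225792

0.2258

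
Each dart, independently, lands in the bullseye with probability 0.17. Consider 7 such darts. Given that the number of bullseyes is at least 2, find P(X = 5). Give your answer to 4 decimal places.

0.0060

X ~ Binomial(7, 0.17). Want P(X=5 | X≥2) = P(X=5) / P(X≥2).
P(X=5) = C(7,5)·0.17^5·0.83^2 = 0.002054
P(X≥2) = 1 − 0.271361 − 0.389059 = 0.339580
Ratio = 0.002054 / 0.339580 = 0.006049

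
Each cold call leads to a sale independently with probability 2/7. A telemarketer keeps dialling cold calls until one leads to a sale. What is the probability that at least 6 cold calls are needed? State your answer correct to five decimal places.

Y = number of cold calls to the first success; geometric, p = 0.285714.
P(Y > 5) = P(first 5 all fail) = (1−p)^5 = 0.1859344

0.18593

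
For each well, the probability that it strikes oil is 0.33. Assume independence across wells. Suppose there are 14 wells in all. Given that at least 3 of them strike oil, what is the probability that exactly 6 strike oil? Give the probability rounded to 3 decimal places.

0.177

X ~ Binomial(14, 0.33). Want P(X=6 | X≥3) = P(X=6) / P(X≥3).
P(X=6) = C(14,6)·0.33^6·0.67^8 = 0.15748
P(X≥3) = 1 − 0.00367 − 0.02533 − 0.08109 = 0.88991
Ratio = 0.15748 / 0.88991 = 0.17697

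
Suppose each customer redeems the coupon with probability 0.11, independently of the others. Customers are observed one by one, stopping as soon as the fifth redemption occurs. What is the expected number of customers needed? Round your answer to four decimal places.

45.4545

Y = total customers until the fifth success; negative binomial with r=5, p=0.11.
E[Y] = r / p = 5 / 0.11 = 45.454545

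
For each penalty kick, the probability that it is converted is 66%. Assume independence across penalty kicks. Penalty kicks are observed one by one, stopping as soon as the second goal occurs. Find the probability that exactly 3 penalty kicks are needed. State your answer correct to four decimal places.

Y = trial on which the second success occurs; negative binomial, r=2, p=0.66.
P(Y=3) = C(2,1) · p^2 · (1−p)^1
= 2 · 0.4356 · 0.34 = 0.296208

0.2962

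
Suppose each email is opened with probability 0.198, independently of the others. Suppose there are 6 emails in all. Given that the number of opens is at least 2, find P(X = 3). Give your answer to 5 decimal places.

0.23573

X ~ Binomial(6, 0.198). Want P(X=3 | X≥2) = P(X=3) / P(X≥2).
P(X=3) = C(6,3)·0.198^3·0.802^3 = 0.0800845
P(X≥2) = 1 − 0.2661008 − 0.3941743 = 0.3397249
Ratio = 0.0800845 / 0.3397249 = 0.2357335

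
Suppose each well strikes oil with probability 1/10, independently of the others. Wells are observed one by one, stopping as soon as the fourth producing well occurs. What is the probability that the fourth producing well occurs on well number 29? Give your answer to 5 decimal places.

Y = trial on which the fourth success occurs; negative binomial, r=4, p=0.10.
P(Y=29) = C(28,3) · p^4 · (1−p)^25
= 3276 · 0.0001 · 0.07179 = 0.0235183

0.02352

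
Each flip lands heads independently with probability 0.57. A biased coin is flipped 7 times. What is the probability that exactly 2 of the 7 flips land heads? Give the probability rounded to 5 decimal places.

0.10030

X ~ Binomial(n=7, p=0.57).
P(X=2) = C(7,2) · p^2 · (1−p)^5
= 21 · 0.3249 · 0.014701 = 0.1003024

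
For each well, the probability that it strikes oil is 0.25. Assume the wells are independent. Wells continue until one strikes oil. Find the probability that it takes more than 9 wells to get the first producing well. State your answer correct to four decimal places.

0.0751

Y = number of wells to the first success; geometric, p = 0.25.
P(Y > 9) = P(first 9 all fail) = (1−p)^9 = 0.075085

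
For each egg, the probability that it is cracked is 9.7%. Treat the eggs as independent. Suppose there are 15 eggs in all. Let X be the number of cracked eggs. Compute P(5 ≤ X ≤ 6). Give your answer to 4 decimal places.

X ~ Binomial(15, 0.097); P(5 ≤ X ≤ 6) = Σ C(15,k) p^k (1−p)^(15−k) over k:
  k=5: C(15,5)·0.097^5·0.903^10 = 0.009296
  k=6: C(15,6)·0.097^6·0.903^9 = 0.001664
Total = 0.010960

0.0110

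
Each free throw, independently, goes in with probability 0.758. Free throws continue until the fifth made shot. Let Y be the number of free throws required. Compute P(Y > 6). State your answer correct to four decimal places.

Needing more than 6 free throws ⇔ fewer than 5 successes in the first 6. With X ~ Binomial(6, 0.758), P(Y > 6) = P(X ≤ 4).
  k=0: C(6,0)·0.758^0·0.242^6 = 0.000201
  k=1: C(6,1)·0.758^1·0.242^5 = 0.003775
  k=2: C(6,2)·0.758^2·0.242^4 = 0.029559
  k=3: C(6,3)·0.758^3·0.242^3 = 0.123448
  k=4: C(6,4)·0.758^4·0.242^2 = 0.290001
P(X ≤ 4) = 0.446983

0.4470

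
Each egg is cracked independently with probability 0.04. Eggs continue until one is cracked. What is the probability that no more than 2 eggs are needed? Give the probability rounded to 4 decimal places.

0.0784

Y = number of eggs to the first success; geometric, p = 0.04.
P(Y ≤ 2) = 1 − (1−p)^2 = 1 − 0.921600 = 0.078400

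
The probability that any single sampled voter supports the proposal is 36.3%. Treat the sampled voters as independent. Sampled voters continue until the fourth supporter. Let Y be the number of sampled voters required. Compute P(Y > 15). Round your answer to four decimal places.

0.1475

Needing more than 15 sampled voters ⇔ fewer than 4 successes in the first 15. With X ~ Binomial(15, 0.363), P(Y > 15) = P(X ≤ 3).
  k=0: C(15,0)·0.363^0·0.637^15 = 0.001154
  k=1: C(15,1)·0.363^1·0.637^14 = 0.009862
  k=2: C(15,2)·0.363^2·0.637^13 = 0.039338
  k=3: C(15,3)·0.363^3·0.637^12 = 0.097141
P(X ≤ 3) = 0.147495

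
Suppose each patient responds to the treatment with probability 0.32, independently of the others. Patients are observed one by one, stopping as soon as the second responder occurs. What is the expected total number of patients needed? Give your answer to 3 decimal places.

Y = total patients until the second success; negative binomial with r=2, p=0.32.
E[Y] = r / p = 2 / 0.32 = 6.25000

6.250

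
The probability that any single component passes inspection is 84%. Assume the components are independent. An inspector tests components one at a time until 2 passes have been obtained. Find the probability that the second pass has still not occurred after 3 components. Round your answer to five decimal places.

0.06861

Needing more than 3 components ⇔ fewer than 2 successes in the first 3. With X ~ Binomial(3, 0.84), P(Y > 3) = P(X ≤ 1).
  k=0: C(3,0)·0.84^0·0.16^3 = 0.0040960
  k=1: C(3,1)·0.84^1·0.16^2 = 0.0645120
P(X ≤ 1) = 0.0686080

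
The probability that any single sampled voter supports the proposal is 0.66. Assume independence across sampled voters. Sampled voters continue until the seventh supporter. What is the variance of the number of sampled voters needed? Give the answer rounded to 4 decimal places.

Y = total sampled voters until the seventh success; negative binomial with r=7, p=0.66.
Var(Y) = r(1−p)/p² = 7·0.34 / 0.66² = 5.463728

5.4637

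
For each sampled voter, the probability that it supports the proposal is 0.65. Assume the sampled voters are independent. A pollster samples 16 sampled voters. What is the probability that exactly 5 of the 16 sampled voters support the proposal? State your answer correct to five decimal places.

X ~ Binomial(n=16, p=0.65).
P(X=5) = C(16,5) · p^5 · (1−p)^11
= 4368 · 0.11603 · 9.6549e-06 = 0.0048933

0.00489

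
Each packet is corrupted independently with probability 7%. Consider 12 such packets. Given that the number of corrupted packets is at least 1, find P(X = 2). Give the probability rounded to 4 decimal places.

0.2692

X ~ Binomial(12, 0.07). Want P(X=2 | X≥1) = P(X=2) / P(X≥1).
P(X=2) = C(12,2)·0.07^2·0.93^10 = 0.156520
P(X≥1) = 1 − 0.418596 = 0.581404
Ratio = 0.156520 / 0.581404 = 0.269210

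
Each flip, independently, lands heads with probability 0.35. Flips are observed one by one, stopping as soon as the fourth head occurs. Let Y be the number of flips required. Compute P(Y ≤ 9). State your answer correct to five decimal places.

0.39111

Finishing within 9 flips ⇔ at least 4 successes in the first 9. With X ~ Binomial(9, 0.35), P(Y ≤ 9) = 1 − P(X ≤ 3).
  k=0: C(9,0)·0.35^0·0.65^9 = 0.0207119
  k=1: C(9,1)·0.35^1·0.65^8 = 0.1003731
  k=2: C(9,2)·0.35^2·0.65^7 = 0.2161882
  k=3: C(9,3)·0.35^3·0.65^6 = 0.2716211
1 − 0.6088944 = 0.3911056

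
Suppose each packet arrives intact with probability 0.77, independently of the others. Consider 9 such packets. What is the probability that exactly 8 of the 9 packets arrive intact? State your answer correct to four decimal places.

0.2558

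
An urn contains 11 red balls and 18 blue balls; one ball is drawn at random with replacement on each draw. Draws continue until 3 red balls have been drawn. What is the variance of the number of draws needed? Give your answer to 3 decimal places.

Y = total draws until the third success; negative binomial with r=3, p=0.379310.
Var(Y) = r(1−p)/p² = 3·0.620690 / 0.379310² = 12.94215

12.942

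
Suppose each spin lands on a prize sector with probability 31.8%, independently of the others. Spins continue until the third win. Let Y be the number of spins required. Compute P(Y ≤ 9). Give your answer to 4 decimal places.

Finishing within 9 spins ⇔ at least 3 successes in the first 9. With X ~ Binomial(9, 0.318), P(Y ≤ 9) = 1 − P(X ≤ 2).
  k=0: C(9,0)·0.318^0·0.682^9 = 0.031920
  k=1: C(9,1)·0.318^1·0.682^8 = 0.133951
  k=2: C(9,2)·0.318^2·0.682^7 = 0.249832
1 − 0.415702 = 0.584298

0.5843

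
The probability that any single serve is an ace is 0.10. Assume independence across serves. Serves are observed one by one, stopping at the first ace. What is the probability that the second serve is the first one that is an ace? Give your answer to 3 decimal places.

0.090

Geometric (trials to first success), p = 0.10.
P(Y = 2) = (1−p)^1 · p = 0.9 · 0.10 = 0.09000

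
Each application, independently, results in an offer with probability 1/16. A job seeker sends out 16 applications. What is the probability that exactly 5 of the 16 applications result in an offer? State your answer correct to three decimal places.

0.002

X ~ Binomial(n=16, p=0.0625).
P(X=5) = C(16,5) · p^5 · (1−p)^11
= 4368 · 9.5367e-07 · 0.49168 = 0.00205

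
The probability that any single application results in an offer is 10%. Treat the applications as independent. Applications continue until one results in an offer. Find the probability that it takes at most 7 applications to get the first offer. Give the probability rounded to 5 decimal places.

Y = number of applications to the first success; geometric, p = 0.10.
P(Y ≤ 7) = 1 − (1−p)^7 = 1 − 0.4782969 = 0.5217031

0.52170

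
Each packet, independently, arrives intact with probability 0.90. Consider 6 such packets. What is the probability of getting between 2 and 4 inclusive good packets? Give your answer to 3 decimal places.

X ~ Binomial(6, 0.90); P(2 ≤ X ≤ 4) = Σ C(6,k) p^k (1−p)^(6−k) over k:
  k=2: C(6,2)·0.90^2·0.10^4 = 0.00121
  k=3: C(6,3)·0.90^3·0.10^3 = 0.01458
  k=4: C(6,4)·0.90^4·0.10^2 = 0.09842
Total = 0.11421

0.114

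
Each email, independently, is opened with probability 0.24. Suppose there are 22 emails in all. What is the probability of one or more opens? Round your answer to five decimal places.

0.99761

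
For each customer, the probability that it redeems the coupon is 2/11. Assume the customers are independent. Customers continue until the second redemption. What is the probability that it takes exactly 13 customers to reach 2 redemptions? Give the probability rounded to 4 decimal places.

Y = trial on which the second success occurs; negative binomial, r=2, p=0.181818.
P(Y=13) = C(12,1) · p^2 · (1−p)^11
= 12 · 0.033058 · 0.10999 = 0.043632

0.0436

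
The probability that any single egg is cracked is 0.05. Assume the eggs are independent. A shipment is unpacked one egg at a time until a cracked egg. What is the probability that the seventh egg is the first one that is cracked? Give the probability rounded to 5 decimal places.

Geometric (trials to first success), p = 0.05.
P(Y = 7) = (1−p)^6 · p = 0.73509 · 0.05 = 0.0367546

0.03675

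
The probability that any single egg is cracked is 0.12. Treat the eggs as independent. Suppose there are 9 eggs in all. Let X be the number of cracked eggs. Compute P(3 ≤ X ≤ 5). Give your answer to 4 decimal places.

0.0831

X ~ Binomial(9, 0.12); P(3 ≤ X ≤ 5) = Σ C(9,k) p^k (1−p)^(9−k) over k:
  k=3: C(9,3)·0.12^3·0.88^6 = 0.067409
  k=4: C(9,4)·0.12^4·0.88^5 = 0.013788
  k=5: C(9,5)·0.12^5·0.88^4 = 0.001880
Total = 0.083078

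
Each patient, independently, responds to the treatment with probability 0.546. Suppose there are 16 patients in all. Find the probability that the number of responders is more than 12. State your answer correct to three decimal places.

0.026

X ~ Binomial(16, 0.546); P(X ≥ 13) = Σ C(16,k) p^k (1−p)^(16−k) over k:
  k=13: C(16,13)·0.546^13·0.454^3 = 0.02008
  k=14: C(16,14)·0.546^14·0.454^2 = 0.00518
  k=15: C(16,15)·0.546^15·0.454^1 = 0.00083
  k=16: C(16,16)·0.546^16·0.454^0 = 0.00006
Total = 0.02615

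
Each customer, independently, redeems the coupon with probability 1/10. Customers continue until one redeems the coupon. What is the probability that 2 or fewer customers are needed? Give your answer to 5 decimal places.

0.19000

Y = number of customers to the first success; geometric, p = 0.10.
P(Y ≤ 2) = 1 − (1−p)^2 = 1 − 0.8100000 = 0.1900000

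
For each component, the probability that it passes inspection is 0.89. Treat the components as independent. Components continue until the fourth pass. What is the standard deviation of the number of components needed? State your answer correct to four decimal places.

0.7453

Y = total components until the fourth success; negative binomial with r=4, p=0.89.
SD(Y) = √[r(1−p)/p²] = √(0.555485) = 0.745309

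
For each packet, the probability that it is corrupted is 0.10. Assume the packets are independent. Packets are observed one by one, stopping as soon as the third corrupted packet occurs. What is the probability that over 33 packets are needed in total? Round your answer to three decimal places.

Needing more than 33 packets ⇔ fewer than 3 successes in the first 33. With X ~ Binomial(33, 0.10), P(Y > 33) = P(X ≤ 2).
  k=0: C(33,0)·0.10^0·0.90^33 = 0.03090
  k=1: C(33,1)·0.10^1·0.90^32 = 0.11331
  k=2: C(33,2)·0.10^2·0.90^31 = 0.20144
P(X ≤ 2) = 0.34566

0.346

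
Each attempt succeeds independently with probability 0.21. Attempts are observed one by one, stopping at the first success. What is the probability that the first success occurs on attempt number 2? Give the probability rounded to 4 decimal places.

0.1659

Geometric (trials to first success), p = 0.21.
P(Y = 2) = (1−p)^1 · p = 0.79 · 0.21 = 0.165900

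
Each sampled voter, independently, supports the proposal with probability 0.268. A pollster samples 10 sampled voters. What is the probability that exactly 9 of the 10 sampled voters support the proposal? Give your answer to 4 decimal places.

0.0001

X ~ Binomial(n=10, p=0.268).
P(X=9) = C(10,9) · p^9 · (1−p)^1
= 10 · 7.132e-06 · 0.732 = 0.000052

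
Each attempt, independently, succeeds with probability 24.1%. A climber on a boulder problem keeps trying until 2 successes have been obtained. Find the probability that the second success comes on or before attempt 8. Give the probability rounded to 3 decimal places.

Finishing within 8 attempts ⇔ at least 2 successes in the first 8. With X ~ Binomial(8, 0.241), P(Y ≤ 8) = 1 − P(X ≤ 1).
  k=0: C(8,0)·0.241^0·0.759^8 = 0.11014
  k=1: C(8,1)·0.241^1·0.759^7 = 0.27977
1 − 0.38991 = 0.61009

0.610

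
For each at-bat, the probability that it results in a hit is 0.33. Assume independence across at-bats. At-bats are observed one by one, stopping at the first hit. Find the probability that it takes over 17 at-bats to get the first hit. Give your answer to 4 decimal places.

Y = number of at-bats to the first success; geometric, p = 0.33.
P(Y > 17) = P(first 17 all fail) = (1−p)^17 = 0.001105

0.0011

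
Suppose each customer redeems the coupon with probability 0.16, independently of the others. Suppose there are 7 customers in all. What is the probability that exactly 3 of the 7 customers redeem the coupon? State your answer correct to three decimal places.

0.071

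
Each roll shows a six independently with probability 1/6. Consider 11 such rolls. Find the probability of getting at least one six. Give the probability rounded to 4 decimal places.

P(at least one) = 1 − P(none) = 1 − (1 − 0.166667)^11
= 1 − 0.134588 = 0.865412

0.8654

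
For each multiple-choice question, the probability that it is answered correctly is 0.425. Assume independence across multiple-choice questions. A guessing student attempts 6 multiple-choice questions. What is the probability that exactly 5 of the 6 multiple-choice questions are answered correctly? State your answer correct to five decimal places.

X ~ Binomial(n=6, p=0.425).
P(X=5) = C(6,5) · p^5 · (1−p)^1
= 6 · 0.013866 · 0.575 = 0.0478370

0.04784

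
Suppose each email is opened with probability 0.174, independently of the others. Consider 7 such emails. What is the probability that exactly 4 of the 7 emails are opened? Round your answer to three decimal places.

0.018

X ~ Binomial(n=7, p=0.174).
P(X=4) = C(7,4) · p^4 · (1−p)^3
= 35 · 0.00091664 · 0.56356 = 0.01808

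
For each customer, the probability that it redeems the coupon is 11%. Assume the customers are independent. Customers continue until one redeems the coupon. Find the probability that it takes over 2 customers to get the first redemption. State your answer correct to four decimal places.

Y = number of customers to the first success; geometric, p = 0.11.
P(Y > 2) = P(first 2 all fail) = (1−p)^2 = 0.792100

0.7921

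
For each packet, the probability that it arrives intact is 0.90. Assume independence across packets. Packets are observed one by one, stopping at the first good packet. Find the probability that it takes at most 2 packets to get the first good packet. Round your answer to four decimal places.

Y = number of packets to the first success; geometric, p = 0.90.
P(Y ≤ 2) = 1 − (1−p)^2 = 1 − 0.010000 = 0.990000

0.9900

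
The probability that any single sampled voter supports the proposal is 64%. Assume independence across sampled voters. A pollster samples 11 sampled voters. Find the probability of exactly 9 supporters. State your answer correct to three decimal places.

0.128

X ~ Binomial(n=11, p=0.64).
P(X=9) = C(11,9) · p^9 · (1−p)^2
= 55 · 0.018014 · 0.1296 = 0.12841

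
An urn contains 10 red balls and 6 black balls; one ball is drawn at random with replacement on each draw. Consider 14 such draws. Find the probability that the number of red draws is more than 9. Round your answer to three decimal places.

0.348

X ~ Binomial(14, 0.625); P(X ≥ 10) = Σ C(14,k) p^k (1−p)^(14−k) over k:
  k=10: C(14,10)·0.625^10·0.375^4 = 0.18004
  k=11: C(14,11)·0.625^11·0.375^3 = 0.10911
  k=12: C(14,12)·0.625^12·0.375^2 = 0.04546
  k=13: C(14,13)·0.625^13·0.375^1 = 0.01166
  k=14: C(14,14)·0.625^14·0.375^0 = 0.00139
Total = 0.34766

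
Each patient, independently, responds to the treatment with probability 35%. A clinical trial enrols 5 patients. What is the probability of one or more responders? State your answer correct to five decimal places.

0.88397

P(at least one) = 1 − P(none) = 1 − (1 − 0.35)^5
= 1 − 0.1160291 = 0.8839709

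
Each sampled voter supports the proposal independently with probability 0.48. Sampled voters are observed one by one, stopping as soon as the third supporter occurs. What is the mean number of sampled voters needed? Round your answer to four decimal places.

6.2500

Y = total sampled voters until the third success; negative binomial with r=3, p=0.48.
E[Y] = r / p = 3 / 0.48 = 6.250000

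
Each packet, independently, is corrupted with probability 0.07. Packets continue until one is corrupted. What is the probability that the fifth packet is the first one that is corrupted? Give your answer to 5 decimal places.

Geometric (trials to first success), p = 0.07.
P(Y = 5) = (1−p)^4 · p = 0.74805 · 0.07 = 0.0523636

0.05236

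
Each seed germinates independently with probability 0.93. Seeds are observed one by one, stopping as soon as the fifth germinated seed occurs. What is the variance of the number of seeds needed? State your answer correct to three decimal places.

Y = total seeds until the fifth success; negative binomial with r=5, p=0.93.
Var(Y) = r(1−p)/p² = 5·0.07 / 0.93² = 0.40467

0.405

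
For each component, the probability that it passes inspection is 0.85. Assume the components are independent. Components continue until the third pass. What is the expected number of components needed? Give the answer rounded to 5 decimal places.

3.52941

Y = total components until the third success; negative binomial with r=3, p=0.85.
E[Y] = r / p = 3 / 0.85 = 3.5294118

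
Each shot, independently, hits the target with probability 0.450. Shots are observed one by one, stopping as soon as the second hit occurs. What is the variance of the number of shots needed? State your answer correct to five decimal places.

Y = total shots until the second success; negative binomial with r=2, p=0.45.
Var(Y) = r(1−p)/p² = 2·0.55 / 0.45² = 5.4320988

5.43210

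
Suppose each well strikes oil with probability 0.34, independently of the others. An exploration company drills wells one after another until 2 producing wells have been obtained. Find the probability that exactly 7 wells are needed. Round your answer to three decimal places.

0.087

Y = trial on which the second success occurs; negative binomial, r=2, p=0.34.
P(Y=7) = C(6,1) · p^2 · (1−p)^5
= 6 · 0.1156 · 0.12523 = 0.08686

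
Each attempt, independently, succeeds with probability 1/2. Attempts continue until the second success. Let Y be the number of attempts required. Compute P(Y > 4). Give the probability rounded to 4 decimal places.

0.3125

Needing more than 4 attempts ⇔ fewer than 2 successes in the first 4. With X ~ Binomial(4, 0.50), P(Y > 4) = P(X ≤ 1).
  k=0: C(4,0)·0.50^0·0.50^4 = 0.062500
  k=1: C(4,1)·0.50^1·0.50^3 = 0.250000
P(X ≤ 1) = 0.312500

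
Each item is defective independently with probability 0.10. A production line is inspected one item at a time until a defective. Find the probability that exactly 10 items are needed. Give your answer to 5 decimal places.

0.03874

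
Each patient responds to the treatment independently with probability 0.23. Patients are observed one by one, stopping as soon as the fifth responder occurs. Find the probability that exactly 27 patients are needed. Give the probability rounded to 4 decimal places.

0.0306

Y = trial on which the fifth success occurs; negative binomial, r=5, p=0.23.
P(Y=27) = C(26,4) · p^5 · (1−p)^22
= 14950 · 0.00064363 · 0.0031827 = 0.030625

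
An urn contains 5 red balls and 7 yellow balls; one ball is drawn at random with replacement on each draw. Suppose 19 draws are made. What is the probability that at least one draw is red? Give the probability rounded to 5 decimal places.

P(at least one) = 1 − P(none) = 1 − (1 − 0.416667)^19
= 1 − 0.0000357 = 0.9999643

0.99996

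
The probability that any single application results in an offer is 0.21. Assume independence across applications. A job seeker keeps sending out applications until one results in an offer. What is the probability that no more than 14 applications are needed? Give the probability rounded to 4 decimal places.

Y = number of applications to the first success; geometric, p = 0.21.
P(Y ≤ 14) = 1 − (1−p)^14 = 1 − 0.036879 = 0.963121

0.9631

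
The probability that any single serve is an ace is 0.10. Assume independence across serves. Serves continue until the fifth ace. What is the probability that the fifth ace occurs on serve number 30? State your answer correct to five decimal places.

Y = trial on which the fifth success occurs; negative binomial, r=5, p=0.10.
P(Y=30) = C(29,4) · p^5 · (1−p)^25
= 23751 · 1e-05 · 0.07179 = 0.0170508

0.01705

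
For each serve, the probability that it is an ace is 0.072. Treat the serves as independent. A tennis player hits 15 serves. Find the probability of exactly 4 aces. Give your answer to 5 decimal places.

0.01612

X ~ Binomial(n=15, p=0.072).
P(X=4) = C(15,4) · p^4 · (1−p)^11
= 1365 · 2.6874e-05 · 0.43957 = 0.0161247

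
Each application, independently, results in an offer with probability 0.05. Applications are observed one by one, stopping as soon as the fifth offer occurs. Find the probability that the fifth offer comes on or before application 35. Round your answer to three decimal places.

0.029

Finishing within 35 applications ⇔ at least 5 successes in the first 35. With X ~ Binomial(35, 0.05), P(Y ≤ 35) = 1 − P(X ≤ 4).
  k=0: C(35,0)·0.05^0·0.95^35 = 0.16608
  k=1: C(35,1)·0.05^1·0.95^34 = 0.30594
  k=2: C(35,2)·0.05^2·0.95^33 = 0.27374
  k=3: C(35,3)·0.05^3·0.95^32 = 0.15848
  k=4: C(35,4)·0.05^4·0.95^31 = 0.06673
1 − 0.97097 = 0.02903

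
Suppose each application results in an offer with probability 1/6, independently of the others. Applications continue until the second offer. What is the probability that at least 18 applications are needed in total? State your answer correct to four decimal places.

0.1983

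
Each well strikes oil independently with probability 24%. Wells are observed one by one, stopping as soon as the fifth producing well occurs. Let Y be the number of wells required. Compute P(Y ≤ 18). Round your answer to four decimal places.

Finishing within 18 wells ⇔ at least 5 successes in the first 18. With X ~ Binomial(18, 0.24), P(Y ≤ 18) = 1 − P(X ≤ 4).
  k=0: C(18,0)·0.24^0·0.76^18 = 0.007156
  k=1: C(18,1)·0.24^1·0.76^17 = 0.040674
  k=2: C(18,2)·0.24^2·0.76^16 = 0.109177
  k=3: C(18,3)·0.24^3·0.76^15 = 0.183877
  k=4: C(18,4)·0.24^4·0.76^14 = 0.217749
1 − 0.558633 = 0.441367

0.4414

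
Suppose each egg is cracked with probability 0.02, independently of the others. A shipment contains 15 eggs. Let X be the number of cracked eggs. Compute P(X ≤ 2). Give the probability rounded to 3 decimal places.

0.997

X ~ Binomial(15, 0.02); P(X ≤ 2) = Σ C(15,k) p^k (1−p)^(15−k) over k:
  k=0: C(15,0)·0.02^0·0.98^15 = 0.73857
  k=1: C(15,1)·0.02^1·0.98^14 = 0.22609
  k=2: C(15,2)·0.02^2·0.98^13 = 0.03230
Total = 0.99696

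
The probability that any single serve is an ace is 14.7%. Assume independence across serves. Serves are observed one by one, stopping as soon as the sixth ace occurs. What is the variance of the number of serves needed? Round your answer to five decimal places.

236.84576

Y = total serves until the sixth success; negative binomial with r=6, p=0.147.
Var(Y) = r(1−p)/p² = 6·0.853 / 0.147² = 236.8457587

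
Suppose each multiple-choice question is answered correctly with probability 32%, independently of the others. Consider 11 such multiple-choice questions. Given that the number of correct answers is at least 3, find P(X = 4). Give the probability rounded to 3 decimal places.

X ~ Binomial(11, 0.32). Want P(X=4 | X≥3) = P(X=4) / P(X≥3).
P(X=4) = C(11,4)·0.32^4·0.68^7 = 0.23264
P(X≥3) = 1 − 0.01437 − 0.07441 − 0.17508 = 0.73613
Ratio = 0.23264 / 0.73613 = 0.31602

0.316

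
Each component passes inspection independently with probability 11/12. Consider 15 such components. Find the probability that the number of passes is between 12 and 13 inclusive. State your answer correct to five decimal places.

X ~ Binomial(15, 0.916667); P(12 ≤ X ≤ 13) = Σ C(15,k) p^k (1−p)^(15−k) over k:
  k=12: C(15,12)·0.916667^12·0.083333^3 = 0.0926840
  k=13: C(15,13)·0.916667^13·0.083333^2 = 0.2352749
Total = 0.3279589

0.32796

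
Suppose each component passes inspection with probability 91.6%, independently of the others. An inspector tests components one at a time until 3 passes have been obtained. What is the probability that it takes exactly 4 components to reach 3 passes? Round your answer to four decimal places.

Y = trial on which the third success occurs; negative binomial, r=3, p=0.916.
P(Y=4) = C(3,2) · p^3 · (1−p)^1
= 3 · 0.76858 · 0.084 = 0.193681

0.1937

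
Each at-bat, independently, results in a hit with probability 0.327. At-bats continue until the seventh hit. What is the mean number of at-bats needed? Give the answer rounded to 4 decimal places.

Y = total at-bats until the seventh success; negative binomial with r=7, p=0.327.
E[Y] = r / p = 7 / 0.327 = 21.406728

21.4067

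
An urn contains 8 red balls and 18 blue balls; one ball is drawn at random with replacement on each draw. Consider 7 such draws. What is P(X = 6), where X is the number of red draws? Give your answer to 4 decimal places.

X ~ Binomial(n=7, p=0.307692).
P(X=6) = C(7,6) · p^6 · (1−p)^1
= 7 · 0.00084859 · 0.69231 = 0.004112

0.0041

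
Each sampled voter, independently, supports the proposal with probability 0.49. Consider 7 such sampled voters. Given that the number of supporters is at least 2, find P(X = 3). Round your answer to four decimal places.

0.2993

X ~ Binomial(7, 0.49). Want P(X=3 | X≥2) = P(X=3) / P(X≥2).
P(X=3) = C(7,3)·0.49^3·0.51^4 = 0.278572
P(X≥2) = 1 − 0.008974 − 0.060355 = 0.930671
Ratio = 0.278572 / 0.930671 = 0.299324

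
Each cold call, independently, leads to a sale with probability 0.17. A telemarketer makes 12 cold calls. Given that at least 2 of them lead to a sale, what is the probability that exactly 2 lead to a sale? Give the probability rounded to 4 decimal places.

0.4695

X ~ Binomial(12, 0.17). Want P(X=2 | X≥2) = P(X=2) / P(X≥2).
P(X=2) = C(12,2)·0.17^2·0.83^10 = 0.295953
P(X≥2) = 1 − 0.106890 − 0.262718 = 0.630392
Ratio = 0.295953 / 0.630392 = 0.469474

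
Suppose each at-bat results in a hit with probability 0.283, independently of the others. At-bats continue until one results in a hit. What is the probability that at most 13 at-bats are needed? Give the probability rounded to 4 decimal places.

Y = number of at-bats to the first success; geometric, p = 0.283.
P(Y ≤ 13) = 1 − (1−p)^13 = 1 − 0.013236 = 0.986764

0.9868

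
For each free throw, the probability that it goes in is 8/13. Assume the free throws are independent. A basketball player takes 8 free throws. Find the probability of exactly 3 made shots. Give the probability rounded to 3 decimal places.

0.110

X ~ Binomial(n=8, p=0.615385).
P(X=3) = C(8,3) · p^3 · (1−p)^5
= 56 · 0.23305 · 0.0084165 = 0.10984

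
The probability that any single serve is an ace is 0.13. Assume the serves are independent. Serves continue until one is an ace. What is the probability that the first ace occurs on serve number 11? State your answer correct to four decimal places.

Geometric (trials to first success), p = 0.13.
P(Y = 11) = (1−p)^10 · p = 0.24842 · 0.13 = 0.032295

0.0323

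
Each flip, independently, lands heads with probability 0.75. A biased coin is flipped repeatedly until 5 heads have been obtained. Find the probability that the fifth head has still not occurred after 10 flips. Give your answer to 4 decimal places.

Needing more than 10 flips ⇔ fewer than 5 successes in the first 10. With X ~ Binomial(10, 0.75), P(Y > 10) = P(X ≤ 4).
  k=0: C(10,0)·0.75^0·0.25^10 = 0.000001
  k=1: C(10,1)·0.75^1·0.25^9 = 0.000029
  k=2: C(10,2)·0.75^2·0.25^8 = 0.000386
  k=3: C(10,3)·0.75^3·0.25^7 = 0.003090
  k=4: C(10,4)·0.75^4·0.25^6 = 0.016222
P(X ≤ 4) = 0.019728

0.0197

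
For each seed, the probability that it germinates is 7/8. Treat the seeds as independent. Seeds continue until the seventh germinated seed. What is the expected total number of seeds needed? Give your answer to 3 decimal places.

Y = total seeds until the seventh success; negative binomial with r=7, p=0.875.
E[Y] = r / p = 7 / 0.875 = 8.00000

8.000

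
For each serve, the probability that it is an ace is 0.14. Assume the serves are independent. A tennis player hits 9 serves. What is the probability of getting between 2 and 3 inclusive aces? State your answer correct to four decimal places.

0.3387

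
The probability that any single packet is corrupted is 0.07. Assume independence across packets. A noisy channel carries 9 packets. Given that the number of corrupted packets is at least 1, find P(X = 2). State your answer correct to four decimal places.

X ~ Binomial(9, 0.07). Want P(X=2 | X≥1) = P(X=2) / P(X≥1).
P(X=2) = C(9,2)·0.07^2·0.93^7 = 0.106140
P(X≥1) = 1 − 0.520411 = 0.479589
Ratio = 0.106140 / 0.479589 = 0.221315

0.2213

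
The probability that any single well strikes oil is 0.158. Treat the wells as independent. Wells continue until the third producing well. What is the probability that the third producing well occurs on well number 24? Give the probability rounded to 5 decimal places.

0.02696

Y = trial on which the third success occurs; negative binomial, r=3, p=0.158.
P(Y=24) = C(23,2) · p^3 · (1−p)^21
= 253 · 0.0039443 · 0.027012 = 0.0269554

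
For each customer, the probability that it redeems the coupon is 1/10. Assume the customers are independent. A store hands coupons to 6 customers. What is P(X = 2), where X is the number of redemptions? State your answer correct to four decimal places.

0.0984

X ~ Binomial(n=6, p=0.10).
P(X=2) = C(6,2) · p^2 · (1−p)^4
= 15 · 0.01 · 0.6561 = 0.098415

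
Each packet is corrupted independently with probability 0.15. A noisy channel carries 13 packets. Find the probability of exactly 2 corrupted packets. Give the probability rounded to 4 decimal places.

X ~ Binomial(n=13, p=0.15).
P(X=2) = C(13,2) · p^2 · (1−p)^11
= 78 · 0.0225 · 0.16734 = 0.293687

0.2937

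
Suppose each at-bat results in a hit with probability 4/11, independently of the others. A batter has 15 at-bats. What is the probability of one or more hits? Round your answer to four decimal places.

0.9989

P(at least one) = 1 − P(none) = 1 − (1 − 0.363636)^15
= 1 − 0.001137 = 0.998863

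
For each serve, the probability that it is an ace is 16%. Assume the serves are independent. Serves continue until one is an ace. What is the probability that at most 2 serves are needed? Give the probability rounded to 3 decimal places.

0.294

Y = number of serves to the first success; geometric, p = 0.16.
P(Y ≤ 2) = 1 − (1−p)^2 = 1 − 0.70560 = 0.29440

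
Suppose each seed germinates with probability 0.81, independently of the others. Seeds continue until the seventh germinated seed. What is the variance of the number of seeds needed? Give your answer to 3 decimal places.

Y = total seeds until the seventh success; negative binomial with r=7, p=0.81.
Var(Y) = r(1−p)/p² = 7·0.19 / 0.81² = 2.02713

2.027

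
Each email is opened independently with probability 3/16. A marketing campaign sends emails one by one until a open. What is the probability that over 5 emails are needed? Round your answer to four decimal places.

Y = number of emails to the first success; geometric, p = 0.1875.
P(Y > 5) = P(first 5 all fail) = (1−p)^5 = 0.354093

0.3541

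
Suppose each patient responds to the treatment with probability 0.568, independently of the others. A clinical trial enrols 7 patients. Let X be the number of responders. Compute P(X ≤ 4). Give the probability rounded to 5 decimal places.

X ~ Binomial(7, 0.568); P(X ≤ 4) = Σ C(7,k) p^k (1−p)^(7−k) over k:
  k=0: C(7,0)·0.568^0·0.432^7 = 0.0028079
  k=1: C(7,1)·0.568^1·0.432^6 = 0.0258434
  k=2: C(7,2)·0.568^2·0.432^5 = 0.1019377
  k=3: C(7,3)·0.568^3·0.432^4 = 0.2233819
  k=4: C(7,4)·0.568^4·0.432^3 = 0.2937059
Total = 0.6476768

0.64768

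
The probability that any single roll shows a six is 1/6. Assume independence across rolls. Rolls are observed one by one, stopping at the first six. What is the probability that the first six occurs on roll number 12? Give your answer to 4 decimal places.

Geometric (trials to first success), p = 0.166667.
P(Y = 12) = (1−p)^11 · p = 0.13459 · 0.166667 = 0.022431

0.0224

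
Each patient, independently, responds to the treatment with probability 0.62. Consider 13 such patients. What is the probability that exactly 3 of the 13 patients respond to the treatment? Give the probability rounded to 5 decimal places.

X ~ Binomial(n=13, p=0.62).
P(X=3) = C(13,3) · p^3 · (1−p)^10
= 286 · 0.23833 · 6.2782e-05 = 0.0042793

0.00428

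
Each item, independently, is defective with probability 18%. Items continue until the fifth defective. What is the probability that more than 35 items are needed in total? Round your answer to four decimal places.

0.2196

Needing more than 35 items ⇔ fewer than 5 successes in the first 35. With X ~ Binomial(35, 0.18), P(Y > 35) = P(X ≤ 4).
  k=0: C(35,0)·0.18^0·0.82^35 = 0.000963
  k=1: C(35,1)·0.18^1·0.82^34 = 0.007396
  k=2: C(35,2)·0.18^2·0.82^33 = 0.027601
  k=3: C(35,3)·0.18^3·0.82^32 = 0.066645
  k=4: C(35,4)·0.18^4·0.82^31 = 0.117036
P(X ≤ 4) = 0.219641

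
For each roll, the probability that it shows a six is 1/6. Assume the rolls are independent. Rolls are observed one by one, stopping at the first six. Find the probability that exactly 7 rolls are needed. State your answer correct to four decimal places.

Geometric (trials to first success), p = 0.166667.
P(Y = 7) = (1−p)^6 · p = 0.3349 · 0.166667 = 0.055816

0.0558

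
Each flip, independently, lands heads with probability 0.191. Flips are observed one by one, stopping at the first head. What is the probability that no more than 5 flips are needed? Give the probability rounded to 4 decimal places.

Y = number of flips to the first success; geometric, p = 0.191.
P(Y ≤ 5) = 1 − (1−p)^5 = 1 − 0.346531 = 0.653469

0.6535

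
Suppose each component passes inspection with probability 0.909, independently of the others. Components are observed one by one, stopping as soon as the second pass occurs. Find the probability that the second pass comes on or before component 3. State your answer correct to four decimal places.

Finishing within 3 components ⇔ at least 2 successes in the first 3. With X ~ Binomial(3, 0.909), P(Y ≤ 3) = 1 − P(X ≤ 1).
  k=0: C(3,0)·0.909^0·0.091^3 = 0.000754
  k=1: C(3,1)·0.909^1·0.091^2 = 0.022582
1 − 0.023336 = 0.976664

0.9767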